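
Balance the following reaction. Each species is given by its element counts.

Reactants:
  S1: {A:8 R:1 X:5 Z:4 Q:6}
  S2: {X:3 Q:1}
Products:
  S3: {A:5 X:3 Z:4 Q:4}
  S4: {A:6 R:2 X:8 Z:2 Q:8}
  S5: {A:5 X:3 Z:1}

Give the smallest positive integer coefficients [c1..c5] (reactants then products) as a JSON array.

A: 6·8+4·0 = 48 | 4·5+3·6+2·5 = 48
R: 6·1+4·0 = 6 | 4·0+3·2+2·0 = 6
X: 6·5+4·3 = 42 | 4·3+3·8+2·3 = 42
Z: 6·4+4·0 = 24 | 4·4+3·2+2·1 = 24
Q: 6·6+4·1 = 40 | 4·4+3·8+2·0 = 40
gcd(6,4,4,3,2) = 1

Coefficients: [6, 4, 4, 3, 2]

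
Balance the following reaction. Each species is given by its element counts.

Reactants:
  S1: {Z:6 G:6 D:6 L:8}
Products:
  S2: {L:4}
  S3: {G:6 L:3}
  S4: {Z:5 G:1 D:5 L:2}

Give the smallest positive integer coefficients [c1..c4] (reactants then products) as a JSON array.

Z: 5·6 = 30 | 4·0+4·0+6·5 = 30
G: 5·6 = 30 | 4·0+4·6+6·1 = 30
D: 5·6 = 30 | 4·0+4·0+6·5 = 30
L: 5·8 = 40 | 4·4+4·3+6·2 = 40
gcd(5,4,4,6) = 1

Coefficients: [5, 4, 4, 6]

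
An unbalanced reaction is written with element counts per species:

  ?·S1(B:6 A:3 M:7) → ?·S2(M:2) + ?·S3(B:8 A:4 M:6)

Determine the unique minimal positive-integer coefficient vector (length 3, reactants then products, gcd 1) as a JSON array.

B: 4·6 = 24 | 5·0+3·8 = 24
A: 4·3 = 12 | 5·0+3·4 = 12
M: 4·7 = 28 | 5·2+3·6 = 28
gcd(4,5,3) = 1

Coefficients: [4, 5, 3]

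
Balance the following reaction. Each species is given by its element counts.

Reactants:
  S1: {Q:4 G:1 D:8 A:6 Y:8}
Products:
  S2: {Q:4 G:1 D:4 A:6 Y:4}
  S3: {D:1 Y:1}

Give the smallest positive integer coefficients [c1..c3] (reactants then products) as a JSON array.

Q: 1·4 = 4 | 1·4+4·0 = 4
G: 1·1 = 1 | 1·1+4·0 = 1
D: 1·8 = 8 | 1·4+4·1 = 8
A: 1·6 = 6 | 1·6+4·0 = 6
Y: 1·8 = 8 | 1·4+4·1 = 8
gcd(1,1,4) = 1

Coefficients: [1, 1, 4]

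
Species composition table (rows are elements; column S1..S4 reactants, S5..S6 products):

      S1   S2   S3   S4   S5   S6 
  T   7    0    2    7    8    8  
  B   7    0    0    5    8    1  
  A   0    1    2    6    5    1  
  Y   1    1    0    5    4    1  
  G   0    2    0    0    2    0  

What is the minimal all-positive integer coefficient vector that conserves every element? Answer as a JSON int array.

Coefficients: [5, 6, 4, 3, 6, 2]

T: 5·7+6·0+4·2+3·7 = 64 | 6·8+2·8 = 64
B: 5·7+6·0+4·0+3·5 = 50 | 6·8+2·1 = 50
A: 5·0+6·1+4·2+3·6 = 32 | 6·5+2·1 = 32
Y: 5·1+6·1+4·0+3·5 = 26 | 6·4+2·1 = 26
G: 5·0+6·2+4·0+3·0 = 12 | 6·2+2·0 = 12
gcd(5,6,4,3,6,2) = 1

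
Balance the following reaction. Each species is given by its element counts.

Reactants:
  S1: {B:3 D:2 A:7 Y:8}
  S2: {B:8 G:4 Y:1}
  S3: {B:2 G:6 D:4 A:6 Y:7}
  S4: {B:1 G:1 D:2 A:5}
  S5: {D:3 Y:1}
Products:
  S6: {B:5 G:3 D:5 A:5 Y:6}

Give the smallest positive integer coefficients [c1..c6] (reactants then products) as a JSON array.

Coefficients: [2, 2, 1, 1, 5, 5]

B: 2·3+2·8+1·2+1·1+5·0 = 25 | 5·5 = 25
G: 2·0+2·4+1·6+1·1+5·0 = 15 | 5·3 = 15
D: 2·2+2·0+1·4+1·2+5·3 = 25 | 5·5 = 25
A: 2·7+2·0+1·6+1·5+5·0 = 25 | 5·5 = 25
Y: 2·8+2·1+1·7+1·0+5·1 = 30 | 5·6 = 30
gcd(2,2,1,1,5,5) = 1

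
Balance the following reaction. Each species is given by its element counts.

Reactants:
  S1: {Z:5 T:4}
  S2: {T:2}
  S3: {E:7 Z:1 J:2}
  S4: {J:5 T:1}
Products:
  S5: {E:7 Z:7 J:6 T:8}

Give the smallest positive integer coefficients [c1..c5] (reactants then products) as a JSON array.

Coefficients: [6, 6, 5, 4, 5]

E: 6·0+6·0+5·7+4·0 = 35 | 5·7 = 35
Z: 6·5+6·0+5·1+4·0 = 35 | 5·7 = 35
J: 6·0+6·0+5·2+4·5 = 30 | 5·6 = 30
T: 6·4+6·2+5·0+4·1 = 40 | 5·8 = 40
gcd(6,6,5,4,5) = 1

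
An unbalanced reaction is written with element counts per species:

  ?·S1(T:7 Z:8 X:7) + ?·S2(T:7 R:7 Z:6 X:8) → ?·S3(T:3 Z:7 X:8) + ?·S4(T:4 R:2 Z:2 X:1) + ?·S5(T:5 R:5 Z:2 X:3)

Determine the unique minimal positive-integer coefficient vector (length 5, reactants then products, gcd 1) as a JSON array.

Coefficients: [4, 5, 6, 5, 5]

T: 4·7+5·7 = 63 | 6·3+5·4+5·5 = 63
R: 4·0+5·7 = 35 | 6·0+5·2+5·5 = 35
Z: 4·8+5·6 = 62 | 6·7+5·2+5·2 = 62
X: 4·7+5·8 = 68 | 6·8+5·1+5·3 = 68
gcd(4,5,6,5,5) = 1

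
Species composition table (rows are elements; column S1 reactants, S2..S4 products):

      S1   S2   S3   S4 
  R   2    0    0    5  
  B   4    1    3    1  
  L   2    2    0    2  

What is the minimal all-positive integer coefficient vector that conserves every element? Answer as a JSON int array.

R: 5·2 = 10 | 3·0+5·0+2·5 = 10
B: 5·4 = 20 | 3·1+5·3+2·1 = 20
L: 5·2 = 10 | 3·2+5·0+2·2 = 10
gcd(5,3,5,2) = 1

Coefficients: [5, 3, 5, 2]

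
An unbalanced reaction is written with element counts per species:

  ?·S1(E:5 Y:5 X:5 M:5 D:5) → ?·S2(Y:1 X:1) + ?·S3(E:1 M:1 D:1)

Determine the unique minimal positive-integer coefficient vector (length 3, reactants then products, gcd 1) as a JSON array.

Coefficients: [1, 5, 5]

E: 1·5 = 5 | 5·0+5·1 = 5
Y: 1·5 = 5 | 5·1+5·0 = 5
X: 1·5 = 5 | 5·1+5·0 = 5
M: 1·5 = 5 | 5·0+5·1 = 5
D: 1·5 = 5 | 5·0+5·1 = 5
gcd(1,5,5) = 1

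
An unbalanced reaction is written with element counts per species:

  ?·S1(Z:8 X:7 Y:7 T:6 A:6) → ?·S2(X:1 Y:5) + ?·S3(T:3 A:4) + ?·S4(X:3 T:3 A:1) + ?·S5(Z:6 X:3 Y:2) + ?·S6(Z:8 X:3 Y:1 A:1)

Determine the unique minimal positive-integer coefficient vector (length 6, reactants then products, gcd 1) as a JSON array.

Coefficients: [5, 5, 6, 4, 4, 2]

Z: 5·8 = 40 | 5·0+6·0+4·0+4·6+2·8 = 40
X: 5·7 = 35 | 5·1+6·0+4·3+4·3+2·3 = 35
Y: 5·7 = 35 | 5·5+6·0+4·0+4·2+2·1 = 35
T: 5·6 = 30 | 5·0+6·3+4·3+4·0+2·0 = 30
A: 5·6 = 30 | 5·0+6·4+4·1+4·0+2·1 = 30
gcd(5,5,6,4,4,2) = 1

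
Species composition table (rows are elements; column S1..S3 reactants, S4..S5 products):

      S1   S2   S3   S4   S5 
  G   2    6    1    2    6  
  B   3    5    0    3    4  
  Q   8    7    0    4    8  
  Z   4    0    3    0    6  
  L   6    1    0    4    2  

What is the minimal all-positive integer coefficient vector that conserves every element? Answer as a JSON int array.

G: 3·2+4·6+6·1 = 36 | 3·2+5·6 = 36
B: 3·3+4·5+6·0 = 29 | 3·3+5·4 = 29
Q: 3·8+4·7+6·0 = 52 | 3·4+5·8 = 52
Z: 3·4+4·0+6·3 = 30 | 3·0+5·6 = 30
L: 3·6+4·1+6·0 = 22 | 3·4+5·2 = 22
gcd(3,4,6,3,5) = 1

Coefficients: [3, 4, 6, 3, 5]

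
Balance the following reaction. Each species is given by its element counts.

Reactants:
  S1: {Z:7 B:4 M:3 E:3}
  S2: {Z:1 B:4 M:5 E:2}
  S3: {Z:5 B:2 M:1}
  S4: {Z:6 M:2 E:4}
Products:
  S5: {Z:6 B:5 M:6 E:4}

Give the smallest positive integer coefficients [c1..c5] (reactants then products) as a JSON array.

Coefficients: [2, 5, 1, 2, 6]

Z: 2·7+5·1+1·5+2·6 = 36 | 6·6 = 36
B: 2·4+5·4+1·2+2·0 = 30 | 6·5 = 30
M: 2·3+5·5+1·1+2·2 = 36 | 6·6 = 36
E: 2·3+5·2+1·0+2·4 = 24 | 6·4 = 24
gcd(2,5,1,2,6) = 1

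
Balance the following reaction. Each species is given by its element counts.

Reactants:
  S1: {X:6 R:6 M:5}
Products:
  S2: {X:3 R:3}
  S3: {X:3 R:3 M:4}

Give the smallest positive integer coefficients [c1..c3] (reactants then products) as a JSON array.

X: 4·6 = 24 | 3·3+5·3 = 24
R: 4·6 = 24 | 3·3+5·3 = 24
M: 4·5 = 20 | 3·0+5·4 = 20
gcd(4,3,5) = 1

Coefficients: [4, 3, 5]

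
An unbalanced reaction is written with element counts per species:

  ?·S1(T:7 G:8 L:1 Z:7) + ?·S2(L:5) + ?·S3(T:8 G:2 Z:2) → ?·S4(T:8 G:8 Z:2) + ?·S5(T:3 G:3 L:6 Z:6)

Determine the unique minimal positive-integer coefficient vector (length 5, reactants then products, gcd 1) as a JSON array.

T: 6·7+6·0+1·8 = 50 | 4·8+6·3 = 50
G: 6·8+6·0+1·2 = 50 | 4·8+6·3 = 50
L: 6·1+6·5+1·0 = 36 | 4·0+6·6 = 36
Z: 6·7+6·0+1·2 = 44 | 4·2+6·6 = 44
gcd(6,6,1,4,6) = 1

Coefficients: [6, 6, 1, 4, 6]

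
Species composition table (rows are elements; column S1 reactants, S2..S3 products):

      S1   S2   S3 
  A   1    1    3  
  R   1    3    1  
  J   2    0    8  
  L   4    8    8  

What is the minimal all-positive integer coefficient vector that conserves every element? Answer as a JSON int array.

A: 4·1 = 4 | 1·1+1·3 = 4
R: 4·1 = 4 | 1·3+1·1 = 4
J: 4·2 = 8 | 1·0+1·8 = 8
L: 4·4 = 16 | 1·8+1·8 = 16
gcd(4,1,1) = 1

Coefficients: [4, 1, 1]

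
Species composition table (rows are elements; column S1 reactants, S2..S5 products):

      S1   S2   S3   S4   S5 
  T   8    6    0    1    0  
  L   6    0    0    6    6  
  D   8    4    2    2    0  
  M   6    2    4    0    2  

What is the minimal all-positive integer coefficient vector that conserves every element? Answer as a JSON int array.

T: 5·8 = 40 | 6·6+4·0+4·1+1·0 = 40
L: 5·6 = 30 | 6·0+4·0+4·6+1·6 = 30
D: 5·8 = 40 | 6·4+4·2+4·2+1·0 = 40
M: 5·6 = 30 | 6·2+4·4+4·0+1·2 = 30
gcd(5,6,4,4,1) = 1

Coefficients: [5, 6, 4, 4, 1]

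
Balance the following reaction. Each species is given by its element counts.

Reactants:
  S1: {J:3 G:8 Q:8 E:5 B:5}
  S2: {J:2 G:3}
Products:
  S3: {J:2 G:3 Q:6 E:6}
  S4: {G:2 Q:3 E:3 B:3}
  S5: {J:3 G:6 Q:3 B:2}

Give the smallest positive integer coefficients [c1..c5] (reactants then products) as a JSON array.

J: 3·3+1·2 = 11 | 1·2+3·0+3·3 = 11
G: 3·8+1·3 = 27 | 1·3+3·2+3·6 = 27
Q: 3·8+1·0 = 24 | 1·6+3·3+3·3 = 24
E: 3·5+1·0 = 15 | 1·6+3·3+3·0 = 15
B: 3·5+1·0 = 15 | 1·0+3·3+3·2 = 15
gcd(3,1,1,3,3) = 1

Coefficients: [3, 1, 1, 3, 3]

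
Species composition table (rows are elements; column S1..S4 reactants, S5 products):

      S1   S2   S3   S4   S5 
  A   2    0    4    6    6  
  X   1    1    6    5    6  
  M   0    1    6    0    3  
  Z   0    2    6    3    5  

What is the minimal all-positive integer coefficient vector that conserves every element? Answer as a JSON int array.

Coefficients: [4, 3, 1, 1, 3]

A: 4·2+3·0+1·4+1·6 = 18 | 3·6 = 18
X: 4·1+3·1+1·6+1·5 = 18 | 3·6 = 18
M: 4·0+3·1+1·6+1·0 = 9 | 3·3 = 9
Z: 4·0+3·2+1·6+1·3 = 15 | 3·5 = 15
gcd(4,3,1,1,3) = 1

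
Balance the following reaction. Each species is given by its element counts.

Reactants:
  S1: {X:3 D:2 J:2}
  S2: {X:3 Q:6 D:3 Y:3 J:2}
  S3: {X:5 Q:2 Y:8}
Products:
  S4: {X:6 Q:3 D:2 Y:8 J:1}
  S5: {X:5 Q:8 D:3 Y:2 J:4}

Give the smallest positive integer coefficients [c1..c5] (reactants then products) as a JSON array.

Coefficients: [3, 4, 5, 6, 2]

X: 3·3+4·3+5·5 = 46 | 6·6+2·5 = 46
Q: 3·0+4·6+5·2 = 34 | 6·3+2·8 = 34
D: 3·2+4·3+5·0 = 18 | 6·2+2·3 = 18
Y: 3·0+4·3+5·8 = 52 | 6·8+2·2 = 52
J: 3·2+4·2+5·0 = 14 | 6·1+2·4 = 14
gcd(3,4,5,6,2) = 1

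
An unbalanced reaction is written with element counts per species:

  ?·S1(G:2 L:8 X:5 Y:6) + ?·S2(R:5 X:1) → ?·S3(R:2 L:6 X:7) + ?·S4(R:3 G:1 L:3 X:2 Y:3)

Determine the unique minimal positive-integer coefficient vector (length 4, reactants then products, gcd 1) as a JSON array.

R: 3·0+4·5 = 20 | 1·2+6·3 = 20
G: 3·2+4·0 = 6 | 1·0+6·1 = 6
L: 3·8+4·0 = 24 | 1·6+6·3 = 24
X: 3·5+4·1 = 19 | 1·7+6·2 = 19
Y: 3·6+4·0 = 18 | 1·0+6·3 = 18
gcd(3,4,1,6) = 1

Coefficients: [3, 4, 1, 6]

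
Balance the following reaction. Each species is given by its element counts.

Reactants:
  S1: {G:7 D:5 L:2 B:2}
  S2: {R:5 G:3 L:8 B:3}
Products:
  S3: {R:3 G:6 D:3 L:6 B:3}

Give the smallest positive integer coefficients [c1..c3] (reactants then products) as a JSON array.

R: 3·0+3·5 = 15 | 5·3 = 15
G: 3·7+3·3 = 30 | 5·6 = 30
D: 3·5+3·0 = 15 | 5·3 = 15
L: 3·2+3·8 = 30 | 5·6 = 30
B: 3·2+3·3 = 15 | 5·3 = 15
gcd(3,3,5) = 1

Coefficients: [3, 3, 5]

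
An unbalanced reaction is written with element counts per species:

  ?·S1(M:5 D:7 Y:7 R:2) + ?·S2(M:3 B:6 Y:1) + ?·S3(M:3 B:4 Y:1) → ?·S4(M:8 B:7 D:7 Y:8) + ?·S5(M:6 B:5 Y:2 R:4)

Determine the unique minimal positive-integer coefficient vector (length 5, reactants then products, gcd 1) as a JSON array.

Coefficients: [4, 3, 5, 4, 2]

M: 4·5+3·3+5·3 = 44 | 4·8+2·6 = 44
B: 4·0+3·6+5·4 = 38 | 4·7+2·5 = 38
D: 4·7+3·0+5·0 = 28 | 4·7+2·0 = 28
Y: 4·7+3·1+5·1 = 36 | 4·8+2·2 = 36
R: 4·2+3·0+5·0 = 8 | 4·0+2·4 = 8
gcd(4,3,5,4,2) = 1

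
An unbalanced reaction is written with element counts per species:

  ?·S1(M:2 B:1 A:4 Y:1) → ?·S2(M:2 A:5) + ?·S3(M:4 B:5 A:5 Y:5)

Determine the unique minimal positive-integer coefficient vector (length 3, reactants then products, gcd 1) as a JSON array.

Coefficients: [5, 3, 1]

M: 5·2 = 10 | 3·2+1·4 = 10
B: 5·1 = 5 | 3·0+1·5 = 5
A: 5·4 = 20 | 3·5+1·5 = 20
Y: 5·1 = 5 | 3·0+1·5 = 5
gcd(5,3,1) = 1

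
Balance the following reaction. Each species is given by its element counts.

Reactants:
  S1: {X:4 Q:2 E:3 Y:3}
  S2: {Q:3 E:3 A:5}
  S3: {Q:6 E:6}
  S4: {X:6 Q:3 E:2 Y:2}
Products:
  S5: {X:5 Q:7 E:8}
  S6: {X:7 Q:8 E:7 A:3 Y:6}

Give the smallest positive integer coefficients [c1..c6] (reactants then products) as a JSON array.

Coefficients: [6, 3, 6, 6, 5, 5]

X: 6·4+3·0+6·0+6·6 = 60 | 5·5+5·7 = 60
Q: 6·2+3·3+6·6+6·3 = 75 | 5·7+5·8 = 75
E: 6·3+3·3+6·6+6·2 = 75 | 5·8+5·7 = 75
A: 6·0+3·5+6·0+6·0 = 15 | 5·0+5·3 = 15
Y: 6·3+3·0+6·0+6·2 = 30 | 5·0+5·6 = 30
gcd(6,3,6,6,5,5) = 1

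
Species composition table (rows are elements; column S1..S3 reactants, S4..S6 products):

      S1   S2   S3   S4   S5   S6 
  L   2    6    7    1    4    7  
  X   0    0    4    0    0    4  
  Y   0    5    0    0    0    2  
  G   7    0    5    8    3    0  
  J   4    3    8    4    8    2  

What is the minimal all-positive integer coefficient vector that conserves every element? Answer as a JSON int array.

L: 5·2+2·6+5·7 = 57 | 6·1+4·4+5·7 = 57
X: 5·0+2·0+5·4 = 20 | 6·0+4·0+5·4 = 20
Y: 5·0+2·5+5·0 = 10 | 6·0+4·0+5·2 = 10
G: 5·7+2·0+5·5 = 60 | 6·8+4·3+5·0 = 60
J: 5·4+2·3+5·8 = 66 | 6·4+4·8+5·2 = 66
gcd(5,2,5,6,4,5) = 1

Coefficients: [5, 2, 5, 6, 4, 5]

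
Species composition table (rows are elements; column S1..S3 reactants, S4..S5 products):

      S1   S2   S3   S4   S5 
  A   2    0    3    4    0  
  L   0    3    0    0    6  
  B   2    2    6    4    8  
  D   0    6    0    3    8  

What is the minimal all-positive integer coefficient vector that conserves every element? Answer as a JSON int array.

A: 2·2+6·0+4·3 = 16 | 4·4+3·0 = 16
L: 2·0+6·3+4·0 = 18 | 4·0+3·6 = 18
B: 2·2+6·2+4·6 = 40 | 4·4+3·8 = 40
D: 2·0+6·6+4·0 = 36 | 4·3+3·8 = 36
gcd(2,6,4,4,3) = 1

Coefficients: [2, 6, 4, 4, 3]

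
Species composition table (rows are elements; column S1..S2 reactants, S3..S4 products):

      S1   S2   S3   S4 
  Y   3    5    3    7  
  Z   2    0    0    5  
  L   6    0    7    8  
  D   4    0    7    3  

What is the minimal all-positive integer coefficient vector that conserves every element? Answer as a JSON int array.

Coefficients: [5, 1, 2, 2]

Y: 5·3+1·5 = 20 | 2·3+2·7 = 20
Z: 5·2+1·0 = 10 | 2·0+2·5 = 10
L: 5·6+1·0 = 30 | 2·7+2·8 = 30
D: 5·4+1·0 = 20 | 2·7+2·3 = 20
gcd(5,1,2,2) = 1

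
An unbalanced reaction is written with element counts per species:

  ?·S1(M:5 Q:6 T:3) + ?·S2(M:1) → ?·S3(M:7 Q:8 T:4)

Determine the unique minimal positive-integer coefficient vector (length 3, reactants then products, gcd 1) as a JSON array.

Coefficients: [4, 1, 3]

M: 4·5+1·1 = 21 | 3·7 = 21
Q: 4·6+1·0 = 24 | 3·8 = 24
T: 4·3+1·0 = 12 | 3·4 = 12
gcd(4,1,3) = 1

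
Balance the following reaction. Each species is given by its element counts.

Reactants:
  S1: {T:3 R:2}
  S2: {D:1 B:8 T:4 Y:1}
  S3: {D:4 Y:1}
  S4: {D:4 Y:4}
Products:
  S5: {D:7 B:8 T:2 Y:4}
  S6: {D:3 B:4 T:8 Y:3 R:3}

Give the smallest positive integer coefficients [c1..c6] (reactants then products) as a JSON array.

Coefficients: [6, 5, 3, 4, 3, 4]

D: 6·0+5·1+3·4+4·4 = 33 | 3·7+4·3 = 33
B: 6·0+5·8+3·0+4·0 = 40 | 3·8+4·4 = 40
T: 6·3+5·4+3·0+4·0 = 38 | 3·2+4·8 = 38
Y: 6·0+5·1+3·1+4·4 = 24 | 3·4+4·3 = 24
R: 6·2+5·0+3·0+4·0 = 12 | 3·0+4·3 = 12
gcd(6,5,3,4,3,4) = 1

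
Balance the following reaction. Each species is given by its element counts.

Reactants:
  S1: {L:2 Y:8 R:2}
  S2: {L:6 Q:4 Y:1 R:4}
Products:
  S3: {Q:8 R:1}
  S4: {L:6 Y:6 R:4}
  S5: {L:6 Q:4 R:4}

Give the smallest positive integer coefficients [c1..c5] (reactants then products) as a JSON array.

L: 3·2+6·6 = 42 | 2·0+5·6+2·6 = 42
Q: 3·0+6·4 = 24 | 2·8+5·0+2·4 = 24
Y: 3·8+6·1 = 30 | 2·0+5·6+2·0 = 30
R: 3·2+6·4 = 30 | 2·1+5·4+2·4 = 30
gcd(3,6,2,5,2) = 1

Coefficients: [3, 6, 2, 5, 2]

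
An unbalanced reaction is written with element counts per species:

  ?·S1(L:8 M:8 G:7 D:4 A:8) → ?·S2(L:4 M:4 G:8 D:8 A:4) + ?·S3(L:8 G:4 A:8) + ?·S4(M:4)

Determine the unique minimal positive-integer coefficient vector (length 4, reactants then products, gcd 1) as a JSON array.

L: 4·8 = 32 | 2·4+3·8+6·0 = 32
M: 4·8 = 32 | 2·4+3·0+6·4 = 32
G: 4·7 = 28 | 2·8+3·4+6·0 = 28
D: 4·4 = 16 | 2·8+3·0+6·0 = 16
A: 4·8 = 32 | 2·4+3·8+6·0 = 32
gcd(4,2,3,6) = 1

Coefficients: [4, 2, 3, 6]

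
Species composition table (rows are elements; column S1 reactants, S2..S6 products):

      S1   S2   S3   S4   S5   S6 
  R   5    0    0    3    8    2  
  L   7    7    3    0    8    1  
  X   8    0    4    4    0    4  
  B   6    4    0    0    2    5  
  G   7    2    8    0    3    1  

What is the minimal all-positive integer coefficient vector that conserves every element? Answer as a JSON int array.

Coefficients: [5, 2, 3, 3, 1, 4]

R: 5·5 = 25 | 2·0+3·0+3·3+1·8+4·2 = 25
L: 5·7 = 35 | 2·7+3·3+3·0+1·8+4·1 = 35
X: 5·8 = 40 | 2·0+3·4+3·4+1·0+4·4 = 40
B: 5·6 = 30 | 2·4+3·0+3·0+1·2+4·5 = 30
G: 5·7 = 35 | 2·2+3·8+3·0+1·3+4·1 = 35
gcd(5,2,3,3,1,4) = 1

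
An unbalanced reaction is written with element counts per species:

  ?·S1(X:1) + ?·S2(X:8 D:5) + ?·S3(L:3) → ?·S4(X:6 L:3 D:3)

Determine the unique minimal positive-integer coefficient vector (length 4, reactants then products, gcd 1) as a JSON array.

X: 6·1+3·8+5·0 = 30 | 5·6 = 30
L: 6·0+3·0+5·3 = 15 | 5·3 = 15
D: 6·0+3·5+5·0 = 15 | 5·3 = 15
gcd(6,3,5,5) = 1

Coefficients: [6, 3, 5, 5]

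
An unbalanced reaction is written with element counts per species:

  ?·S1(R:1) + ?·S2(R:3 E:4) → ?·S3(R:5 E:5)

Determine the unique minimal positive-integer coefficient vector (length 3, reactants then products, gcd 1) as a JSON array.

R: 5·1+5·3 = 20 | 4·5 = 20
E: 5·0+5·4 = 20 | 4·5 = 20
gcd(5,5,4) = 1

Coefficients: [5, 5, 4]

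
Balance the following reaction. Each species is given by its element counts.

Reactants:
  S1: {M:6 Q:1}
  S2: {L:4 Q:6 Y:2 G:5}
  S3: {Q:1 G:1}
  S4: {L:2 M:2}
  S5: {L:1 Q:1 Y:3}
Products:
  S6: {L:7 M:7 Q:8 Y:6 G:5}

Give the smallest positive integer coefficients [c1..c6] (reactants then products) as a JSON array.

L: 3·0+3·4+5·0+5·2+6·1 = 28 | 4·7 = 28
M: 3·6+3·0+5·0+5·2+6·0 = 28 | 4·7 = 28
Q: 3·1+3·6+5·1+5·0+6·1 = 32 | 4·8 = 32
Y: 3·0+3·2+5·0+5·0+6·3 = 24 | 4·6 = 24
G: 3·0+3·5+5·1+5·0+6·0 = 20 | 4·5 = 20
gcd(3,3,5,5,6,4) = 1

Coefficients: [3, 3, 5, 5, 6, 4]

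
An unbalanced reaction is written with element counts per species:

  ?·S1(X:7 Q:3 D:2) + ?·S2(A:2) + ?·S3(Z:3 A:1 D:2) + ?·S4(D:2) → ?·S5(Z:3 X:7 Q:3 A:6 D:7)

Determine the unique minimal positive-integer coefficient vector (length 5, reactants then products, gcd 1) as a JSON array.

Coefficients: [2, 5, 2, 3, 2]

Z: 2·0+5·0+2·3+3·0 = 6 | 2·3 = 6
X: 2·7+5·0+2·0+3·0 = 14 | 2·7 = 14
Q: 2·3+5·0+2·0+3·0 = 6 | 2·3 = 6
A: 2·0+5·2+2·1+3·0 = 12 | 2·6 = 12
D: 2·2+5·0+2·2+3·2 = 14 | 2·7 = 14
gcd(2,5,2,3,2) = 1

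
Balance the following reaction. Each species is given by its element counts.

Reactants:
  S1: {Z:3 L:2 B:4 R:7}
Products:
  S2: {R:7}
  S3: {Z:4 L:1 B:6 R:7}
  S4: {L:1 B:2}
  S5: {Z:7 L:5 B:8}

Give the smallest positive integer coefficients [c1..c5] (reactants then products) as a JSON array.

Z: 6·3 = 18 | 5·0+1·4+1·0+2·7 = 18
L: 6·2 = 12 | 5·0+1·1+1·1+2·5 = 12
B: 6·4 = 24 | 5·0+1·6+1·2+2·8 = 24
R: 6·7 = 42 | 5·7+1·7+1·0+2·0 = 42
gcd(6,5,1,1,2) = 1

Coefficients: [6, 5, 1, 1, 2]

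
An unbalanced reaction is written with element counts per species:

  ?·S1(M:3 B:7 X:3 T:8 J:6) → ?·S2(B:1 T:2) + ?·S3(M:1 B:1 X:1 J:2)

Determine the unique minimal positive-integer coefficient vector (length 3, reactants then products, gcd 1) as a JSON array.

Coefficients: [1, 4, 3]

M: 1·3 = 3 | 4·0+3·1 = 3
B: 1·7 = 7 | 4·1+3·1 = 7
X: 1·3 = 3 | 4·0+3·1 = 3
T: 1·8 = 8 | 4·2+3·0 = 8
J: 1·6 = 6 | 4·0+3·2 = 6
gcd(1,4,3) = 1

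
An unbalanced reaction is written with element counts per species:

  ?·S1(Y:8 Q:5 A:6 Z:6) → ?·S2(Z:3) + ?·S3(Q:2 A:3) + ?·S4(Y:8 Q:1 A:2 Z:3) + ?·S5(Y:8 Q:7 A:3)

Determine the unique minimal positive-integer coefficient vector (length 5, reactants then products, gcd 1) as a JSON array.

Coefficients: [4, 5, 5, 3, 1]

Y: 4·8 = 32 | 5·0+5·0+3·8+1·8 = 32
Q: 4·5 = 20 | 5·0+5·2+3·1+1·7 = 20
A: 4·6 = 24 | 5·0+5·3+3·2+1·3 = 24
Z: 4·6 = 24 | 5·3+5·0+3·3+1·0 = 24
gcd(4,5,5,3,1) = 1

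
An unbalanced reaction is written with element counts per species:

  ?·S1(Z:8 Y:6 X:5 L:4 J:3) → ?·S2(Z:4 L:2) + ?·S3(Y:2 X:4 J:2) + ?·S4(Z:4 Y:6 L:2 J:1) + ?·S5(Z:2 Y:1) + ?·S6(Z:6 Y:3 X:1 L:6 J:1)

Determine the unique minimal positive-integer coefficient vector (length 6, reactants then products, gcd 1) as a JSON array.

Z: 5·8 = 40 | 5·4+6·0+2·4+3·2+1·6 = 40
Y: 5·6 = 30 | 5·0+6·2+2·6+3·1+1·3 = 30
X: 5·5 = 25 | 5·0+6·4+2·0+3·0+1·1 = 25
L: 5·4 = 20 | 5·2+6·0+2·2+3·0+1·6 = 20
J: 5·3 = 15 | 5·0+6·2+2·1+3·0+1·1 = 15
gcd(5,5,6,2,3,1) = 1

Coefficients: [5, 5, 6, 2, 3, 1]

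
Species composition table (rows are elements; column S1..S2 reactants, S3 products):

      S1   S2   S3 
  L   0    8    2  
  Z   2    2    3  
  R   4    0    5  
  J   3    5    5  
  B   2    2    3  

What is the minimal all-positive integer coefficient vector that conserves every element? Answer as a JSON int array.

Coefficients: [5, 1, 4]

L: 5·0+1·8 = 8 | 4·2 = 8
Z: 5·2+1·2 = 12 | 4·3 = 12
R: 5·4+1·0 = 20 | 4·5 = 20
J: 5·3+1·5 = 20 | 4·5 = 20
B: 5·2+1·2 = 12 | 4·3 = 12
gcd(5,1,4) = 1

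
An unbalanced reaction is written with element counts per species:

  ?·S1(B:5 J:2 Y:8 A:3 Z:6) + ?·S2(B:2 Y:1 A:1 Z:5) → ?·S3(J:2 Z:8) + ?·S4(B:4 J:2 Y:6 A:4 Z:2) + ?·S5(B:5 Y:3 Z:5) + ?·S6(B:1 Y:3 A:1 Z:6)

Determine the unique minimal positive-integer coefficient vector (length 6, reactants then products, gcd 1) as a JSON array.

Coefficients: [5, 5, 1, 4, 3, 4]

B: 5·5+5·2 = 35 | 1·0+4·4+3·5+4·1 = 35
J: 5·2+5·0 = 10 | 1·2+4·2+3·0+4·0 = 10
Y: 5·8+5·1 = 45 | 1·0+4·6+3·3+4·3 = 45
A: 5·3+5·1 = 20 | 1·0+4·4+3·0+4·1 = 20
Z: 5·6+5·5 = 55 | 1·8+4·2+3·5+4·6 = 55
gcd(5,5,1,4,3,4) = 1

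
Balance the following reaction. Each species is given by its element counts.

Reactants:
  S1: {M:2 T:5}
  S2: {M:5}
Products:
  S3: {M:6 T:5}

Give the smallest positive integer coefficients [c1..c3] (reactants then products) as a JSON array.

Coefficients: [5, 4, 5]

M: 5·2+4·5 = 30 | 5·6 = 30
T: 5·5+4·0 = 25 | 5·5 = 25
gcd(5,4,5) = 1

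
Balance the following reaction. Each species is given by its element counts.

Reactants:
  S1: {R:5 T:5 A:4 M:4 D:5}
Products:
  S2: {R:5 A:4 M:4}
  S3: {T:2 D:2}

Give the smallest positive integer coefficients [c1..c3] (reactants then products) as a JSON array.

Coefficients: [2, 2, 5]

R: 2·5 = 10 | 2·5+5·0 = 10
T: 2·5 = 10 | 2·0+5·2 = 10
A: 2·4 = 8 | 2·4+5·0 = 8
M: 2·4 = 8 | 2·4+5·0 = 8
D: 2·5 = 10 | 2·0+5·2 = 10
gcd(2,2,5) = 1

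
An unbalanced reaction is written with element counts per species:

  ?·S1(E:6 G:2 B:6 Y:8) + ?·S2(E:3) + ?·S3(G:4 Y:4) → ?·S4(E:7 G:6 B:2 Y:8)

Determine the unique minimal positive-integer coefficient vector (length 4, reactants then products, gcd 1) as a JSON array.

Coefficients: [1, 5, 4, 3]

E: 1·6+5·3+4·0 = 21 | 3·7 = 21
G: 1·2+5·0+4·4 = 18 | 3·6 = 18
B: 1·6+5·0+4·0 = 6 | 3·2 = 6
Y: 1·8+5·0+4·4 = 24 | 3·8 = 24
gcd(1,5,4,3) = 1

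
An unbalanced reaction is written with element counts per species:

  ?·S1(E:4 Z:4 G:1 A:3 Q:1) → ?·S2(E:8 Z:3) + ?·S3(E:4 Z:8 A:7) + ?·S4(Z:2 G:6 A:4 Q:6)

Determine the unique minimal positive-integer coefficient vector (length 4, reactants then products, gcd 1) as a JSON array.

Coefficients: [6, 2, 2, 1]

E: 6·4 = 24 | 2·8+2·4+1·0 = 24
Z: 6·4 = 24 | 2·3+2·8+1·2 = 24
G: 6·1 = 6 | 2·0+2·0+1·6 = 6
A: 6·3 = 18 | 2·0+2·7+1·4 = 18
Q: 6·1 = 6 | 2·0+2·0+1·6 = 6
gcd(6,2,2,1) = 1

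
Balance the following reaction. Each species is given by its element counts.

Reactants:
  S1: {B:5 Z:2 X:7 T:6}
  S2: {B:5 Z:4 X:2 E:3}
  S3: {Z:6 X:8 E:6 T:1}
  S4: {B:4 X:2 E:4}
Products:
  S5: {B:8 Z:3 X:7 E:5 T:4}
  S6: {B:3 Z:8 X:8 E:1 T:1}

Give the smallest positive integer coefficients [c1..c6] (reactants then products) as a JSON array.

Coefficients: [4, 3, 1, 4, 6, 1]

B: 4·5+3·5+1·0+4·4 = 51 | 6·8+1·3 = 51
Z: 4·2+3·4+1·6+4·0 = 26 | 6·3+1·8 = 26
X: 4·7+3·2+1·8+4·2 = 50 | 6·7+1·8 = 50
E: 4·0+3·3+1·6+4·4 = 31 | 6·5+1·1 = 31
T: 4·6+3·0+1·1+4·0 = 25 | 6·4+1·1 = 25
gcd(4,3,1,4,6,1) = 1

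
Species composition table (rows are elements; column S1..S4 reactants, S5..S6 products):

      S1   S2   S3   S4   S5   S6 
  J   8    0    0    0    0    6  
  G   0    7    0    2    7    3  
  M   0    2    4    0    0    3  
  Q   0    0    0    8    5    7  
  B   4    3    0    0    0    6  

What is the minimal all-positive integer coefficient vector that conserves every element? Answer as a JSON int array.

Coefficients: [3, 4, 1, 6, 4, 4]

J: 3·8+4·0+1·0+6·0 = 24 | 4·0+4·6 = 24
G: 3·0+4·7+1·0+6·2 = 40 | 4·7+4·3 = 40
M: 3·0+4·2+1·4+6·0 = 12 | 4·0+4·3 = 12
Q: 3·0+4·0+1·0+6·8 = 48 | 4·5+4·7 = 48
B: 3·4+4·3+1·0+6·0 = 24 | 4·0+4·6 = 24
gcd(3,4,1,6,4,4) = 1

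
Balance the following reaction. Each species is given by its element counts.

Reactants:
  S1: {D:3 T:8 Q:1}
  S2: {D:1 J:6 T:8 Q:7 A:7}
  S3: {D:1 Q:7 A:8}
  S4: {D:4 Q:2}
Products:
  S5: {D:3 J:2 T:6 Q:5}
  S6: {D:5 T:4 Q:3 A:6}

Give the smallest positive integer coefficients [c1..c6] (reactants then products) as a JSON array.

Coefficients: [5, 2, 2, 6, 6, 5]

D: 5·3+2·1+2·1+6·4 = 43 | 6·3+5·5 = 43
J: 5·0+2·6+2·0+6·0 = 12 | 6·2+5·0 = 12
T: 5·8+2·8+2·0+6·0 = 56 | 6·6+5·4 = 56
Q: 5·1+2·7+2·7+6·2 = 45 | 6·5+5·3 = 45
A: 5·0+2·7+2·8+6·0 = 30 | 6·0+5·6 = 30
gcd(5,2,2,6,6,5) = 1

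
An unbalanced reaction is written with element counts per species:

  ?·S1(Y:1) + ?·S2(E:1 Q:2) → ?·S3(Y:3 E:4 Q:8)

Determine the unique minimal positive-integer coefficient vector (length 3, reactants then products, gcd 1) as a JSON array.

Coefficients: [3, 4, 1]

Y: 3·1+4·0 = 3 | 1·3 = 3
E: 3·0+4·1 = 4 | 1·4 = 4
Q: 3·0+4·2 = 8 | 1·8 = 8
gcd(3,4,1) = 1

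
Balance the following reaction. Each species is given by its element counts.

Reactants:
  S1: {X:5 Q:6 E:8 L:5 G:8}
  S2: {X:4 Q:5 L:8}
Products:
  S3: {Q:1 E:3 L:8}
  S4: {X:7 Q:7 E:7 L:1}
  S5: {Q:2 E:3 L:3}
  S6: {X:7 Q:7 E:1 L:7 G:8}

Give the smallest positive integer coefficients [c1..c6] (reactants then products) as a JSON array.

X: 5·5+6·4 = 49 | 3·0+2·7+4·0+5·7 = 49
Q: 5·6+6·5 = 60 | 3·1+2·7+4·2+5·7 = 60
E: 5·8+6·0 = 40 | 3·3+2·7+4·3+5·1 = 40
L: 5·5+6·8 = 73 | 3·8+2·1+4·3+5·7 = 73
G: 5·8+6·0 = 40 | 3·0+2·0+4·0+5·8 = 40
gcd(5,6,3,2,4,5) = 1

Coefficients: [5, 6, 3, 2, 4, 5]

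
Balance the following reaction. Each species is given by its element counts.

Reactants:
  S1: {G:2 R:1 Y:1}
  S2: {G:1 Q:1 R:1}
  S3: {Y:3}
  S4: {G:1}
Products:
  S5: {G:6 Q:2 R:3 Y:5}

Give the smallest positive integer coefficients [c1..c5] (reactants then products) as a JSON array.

Coefficients: [3, 6, 4, 6, 3]

G: 3·2+6·1+4·0+6·1 = 18 | 3·6 = 18
Q: 3·0+6·1+4·0+6·0 = 6 | 3·2 = 6
R: 3·1+6·1+4·0+6·0 = 9 | 3·3 = 9
Y: 3·1+6·0+4·3+6·0 = 15 | 3·5 = 15
gcd(3,6,4,6,3) = 1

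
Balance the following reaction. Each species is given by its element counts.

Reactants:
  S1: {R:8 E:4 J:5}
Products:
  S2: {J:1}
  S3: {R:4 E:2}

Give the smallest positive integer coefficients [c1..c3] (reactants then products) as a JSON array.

R: 1·8 = 8 | 5·0+2·4 = 8
E: 1·4 = 4 | 5·0+2·2 = 4
J: 1·5 = 5 | 5·1+2·0 = 5
gcd(1,5,2) = 1

Coefficients: [1, 5, 2]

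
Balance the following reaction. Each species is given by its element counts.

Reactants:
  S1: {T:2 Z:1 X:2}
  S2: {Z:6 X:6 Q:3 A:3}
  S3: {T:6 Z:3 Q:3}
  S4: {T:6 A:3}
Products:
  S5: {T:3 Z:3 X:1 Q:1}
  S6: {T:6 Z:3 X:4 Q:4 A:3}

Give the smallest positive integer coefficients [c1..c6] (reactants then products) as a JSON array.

Coefficients: [3, 2, 4, 1, 6, 3]

T: 3·2+2·0+4·6+1·6 = 36 | 6·3+3·6 = 36
Z: 3·1+2·6+4·3+1·0 = 27 | 6·3+3·3 = 27
X: 3·2+2·6+4·0+1·0 = 18 | 6·1+3·4 = 18
Q: 3·0+2·3+4·3+1·0 = 18 | 6·1+3·4 = 18
A: 3·0+2·3+4·0+1·3 = 9 | 6·0+3·3 = 9
gcd(3,2,4,1,6,3) = 1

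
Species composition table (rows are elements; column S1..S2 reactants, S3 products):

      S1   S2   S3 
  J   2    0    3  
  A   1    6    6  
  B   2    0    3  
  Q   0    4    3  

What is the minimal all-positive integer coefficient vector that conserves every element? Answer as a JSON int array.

J: 6·2+3·0 = 12 | 4·3 = 12
A: 6·1+3·6 = 24 | 4·6 = 24
B: 6·2+3·0 = 12 | 4·3 = 12
Q: 6·0+3·4 = 12 | 4·3 = 12
gcd(6,3,4) = 1

Coefficients: [6, 3, 4]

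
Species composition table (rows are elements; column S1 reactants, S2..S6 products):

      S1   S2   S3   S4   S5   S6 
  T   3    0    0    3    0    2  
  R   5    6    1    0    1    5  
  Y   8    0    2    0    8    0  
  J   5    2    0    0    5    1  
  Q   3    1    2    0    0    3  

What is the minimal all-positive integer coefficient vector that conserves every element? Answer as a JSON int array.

T: 6·3 = 18 | 1·0+4·0+4·3+5·0+3·2 = 18
R: 6·5 = 30 | 1·6+4·1+4·0+5·1+3·5 = 30
Y: 6·8 = 48 | 1·0+4·2+4·0+5·8+3·0 = 48
J: 6·5 = 30 | 1·2+4·0+4·0+5·5+3·1 = 30
Q: 6·3 = 18 | 1·1+4·2+4·0+5·0+3·3 = 18
gcd(6,1,4,4,5,3) = 1

Coefficients: [6, 1, 4, 4, 5, 3]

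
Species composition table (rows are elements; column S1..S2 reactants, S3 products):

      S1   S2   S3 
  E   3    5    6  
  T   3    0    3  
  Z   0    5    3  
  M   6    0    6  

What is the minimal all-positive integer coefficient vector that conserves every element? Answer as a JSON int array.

E: 5·3+3·5 = 30 | 5·6 = 30
T: 5·3+3·0 = 15 | 5·3 = 15
Z: 5·0+3·5 = 15 | 5·3 = 15
M: 5·6+3·0 = 30 | 5·6 = 30
gcd(5,3,5) = 1

Coefficients: [5, 3, 5]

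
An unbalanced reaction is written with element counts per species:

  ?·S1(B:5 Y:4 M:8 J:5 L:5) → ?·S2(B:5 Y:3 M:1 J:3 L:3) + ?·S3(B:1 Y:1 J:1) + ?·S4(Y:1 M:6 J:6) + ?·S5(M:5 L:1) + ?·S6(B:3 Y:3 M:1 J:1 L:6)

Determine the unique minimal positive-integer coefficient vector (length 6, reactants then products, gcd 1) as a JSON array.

Coefficients: [3, 2, 2, 1, 3, 1]

B: 3·5 = 15 | 2·5+2·1+1·0+3·0+1·3 = 15
Y: 3·4 = 12 | 2·3+2·1+1·1+3·0+1·3 = 12
M: 3·8 = 24 | 2·1+2·0+1·6+3·5+1·1 = 24
J: 3·5 = 15 | 2·3+2·1+1·6+3·0+1·1 = 15
L: 3·5 = 15 | 2·3+2·0+1·0+3·1+1·6 = 15
gcd(3,2,2,1,3,1) = 1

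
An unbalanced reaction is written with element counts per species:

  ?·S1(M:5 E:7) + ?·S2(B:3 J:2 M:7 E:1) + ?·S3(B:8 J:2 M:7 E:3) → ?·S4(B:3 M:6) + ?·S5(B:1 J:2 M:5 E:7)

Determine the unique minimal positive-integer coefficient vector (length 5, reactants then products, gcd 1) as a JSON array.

B: 4·0+4·3+1·8 = 20 | 5·3+5·1 = 20
J: 4·0+4·2+1·2 = 10 | 5·0+5·2 = 10
M: 4·5+4·7+1·7 = 55 | 5·6+5·5 = 55
E: 4·7+4·1+1·3 = 35 | 5·0+5·7 = 35
gcd(4,4,1,5,5) = 1

Coefficients: [4, 4, 1, 5, 5]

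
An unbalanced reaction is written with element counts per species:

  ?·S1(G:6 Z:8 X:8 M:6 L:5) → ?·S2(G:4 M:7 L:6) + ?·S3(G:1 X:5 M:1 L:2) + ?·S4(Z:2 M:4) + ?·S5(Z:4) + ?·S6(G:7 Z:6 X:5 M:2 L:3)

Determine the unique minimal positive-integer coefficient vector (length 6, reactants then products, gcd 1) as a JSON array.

G: 5·6 = 30 | 1·4+5·1+3·0+4·0+3·7 = 30
Z: 5·8 = 40 | 1·0+5·0+3·2+4·4+3·6 = 40
X: 5·8 = 40 | 1·0+5·5+3·0+4·0+3·5 = 40
M: 5·6 = 30 | 1·7+5·1+3·4+4·0+3·2 = 30
L: 5·5 = 25 | 1·6+5·2+3·0+4·0+3·3 = 25
gcd(5,1,5,3,4,3) = 1

Coefficients: [5, 1, 5, 3, 4, 3]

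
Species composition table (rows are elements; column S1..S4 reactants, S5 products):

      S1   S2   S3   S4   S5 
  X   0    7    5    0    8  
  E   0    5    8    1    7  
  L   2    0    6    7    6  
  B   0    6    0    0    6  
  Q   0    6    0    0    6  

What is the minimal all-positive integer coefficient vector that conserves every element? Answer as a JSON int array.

Coefficients: [5, 5, 1, 2, 5]

X: 5·0+5·7+1·5+2·0 = 40 | 5·8 = 40
E: 5·0+5·5+1·8+2·1 = 35 | 5·7 = 35
L: 5·2+5·0+1·6+2·7 = 30 | 5·6 = 30
B: 5·0+5·6+1·0+2·0 = 30 | 5·6 = 30
Q: 5·0+5·6+1·0+2·0 = 30 | 5·6 = 30
gcd(5,5,1,2,5) = 1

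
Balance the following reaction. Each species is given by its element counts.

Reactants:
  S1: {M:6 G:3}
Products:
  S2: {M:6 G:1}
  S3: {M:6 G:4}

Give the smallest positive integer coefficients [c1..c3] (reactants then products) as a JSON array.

Coefficients: [3, 1, 2]

M: 3·6 = 18 | 1·6+2·6 = 18
G: 3·3 = 9 | 1·1+2·4 = 9
gcd(3,1,2) = 1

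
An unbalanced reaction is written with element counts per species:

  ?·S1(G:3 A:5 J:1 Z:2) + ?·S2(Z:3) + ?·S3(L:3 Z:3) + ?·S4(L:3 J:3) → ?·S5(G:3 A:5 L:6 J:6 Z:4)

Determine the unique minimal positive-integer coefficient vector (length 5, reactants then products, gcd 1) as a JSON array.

G: 3·3+1·0+1·0+5·0 = 9 | 3·3 = 9
A: 3·5+1·0+1·0+5·0 = 15 | 3·5 = 15
L: 3·0+1·0+1·3+5·3 = 18 | 3·6 = 18
J: 3·1+1·0+1·0+5·3 = 18 | 3·6 = 18
Z: 3·2+1·3+1·3+5·0 = 12 | 3·4 = 12
gcd(3,1,1,5,3) = 1

Coefficients: [3, 1, 1, 5, 3]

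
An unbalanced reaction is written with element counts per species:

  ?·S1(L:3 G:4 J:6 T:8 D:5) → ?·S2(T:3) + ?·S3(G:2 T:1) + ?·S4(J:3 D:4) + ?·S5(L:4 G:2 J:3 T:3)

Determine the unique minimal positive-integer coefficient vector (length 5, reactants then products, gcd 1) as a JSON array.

L: 4·3 = 12 | 6·0+5·0+5·0+3·4 = 12
G: 4·4 = 16 | 6·0+5·2+5·0+3·2 = 16
J: 4·6 = 24 | 6·0+5·0+5·3+3·3 = 24
T: 4·8 = 32 | 6·3+5·1+5·0+3·3 = 32
D: 4·5 = 20 | 6·0+5·0+5·4+3·0 = 20
gcd(4,6,5,5,3) = 1

Coefficients: [4, 6, 5, 5, 3]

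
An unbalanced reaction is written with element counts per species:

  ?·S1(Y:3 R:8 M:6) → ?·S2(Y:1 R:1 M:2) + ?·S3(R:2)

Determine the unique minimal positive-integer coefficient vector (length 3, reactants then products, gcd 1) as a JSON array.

Y: 2·3 = 6 | 6·1+5·0 = 6
R: 2·8 = 16 | 6·1+5·2 = 16
M: 2·6 = 12 | 6·2+5·0 = 12
gcd(2,6,5) = 1

Coefficients: [2, 6, 5]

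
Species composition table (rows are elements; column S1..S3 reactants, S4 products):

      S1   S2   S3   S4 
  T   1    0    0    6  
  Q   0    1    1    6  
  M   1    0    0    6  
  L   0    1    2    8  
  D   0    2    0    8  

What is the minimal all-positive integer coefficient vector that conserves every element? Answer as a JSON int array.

T: 6·1+4·0+2·0 = 6 | 1·6 = 6
Q: 6·0+4·1+2·1 = 6 | 1·6 = 6
M: 6·1+4·0+2·0 = 6 | 1·6 = 6
L: 6·0+4·1+2·2 = 8 | 1·8 = 8
D: 6·0+4·2+2·0 = 8 | 1·8 = 8
gcd(6,4,2,1) = 1

Coefficients: [6, 4, 2, 1]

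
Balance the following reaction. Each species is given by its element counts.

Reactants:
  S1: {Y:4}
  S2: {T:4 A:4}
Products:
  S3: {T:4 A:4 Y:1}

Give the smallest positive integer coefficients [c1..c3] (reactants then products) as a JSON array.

T: 1·0+4·4 = 16 | 4·4 = 16
A: 1·0+4·4 = 16 | 4·4 = 16
Y: 1·4+4·0 = 4 | 4·1 = 4
gcd(1,4,4) = 1

Coefficients: [1, 4, 4]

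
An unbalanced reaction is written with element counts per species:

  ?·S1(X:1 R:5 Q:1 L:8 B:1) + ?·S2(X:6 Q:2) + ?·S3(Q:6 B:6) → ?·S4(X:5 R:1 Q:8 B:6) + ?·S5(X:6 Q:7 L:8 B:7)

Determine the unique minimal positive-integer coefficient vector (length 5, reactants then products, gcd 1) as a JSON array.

X: 1·1+5·6+6·0 = 31 | 5·5+1·6 = 31
R: 1·5+5·0+6·0 = 5 | 5·1+1·0 = 5
Q: 1·1+5·2+6·6 = 47 | 5·8+1·7 = 47
L: 1·8+5·0+6·0 = 8 | 5·0+1·8 = 8
B: 1·1+5·0+6·6 = 37 | 5·6+1·7 = 37
gcd(1,5,6,5,1) = 1

Coefficients: [1, 5, 6, 5, 1]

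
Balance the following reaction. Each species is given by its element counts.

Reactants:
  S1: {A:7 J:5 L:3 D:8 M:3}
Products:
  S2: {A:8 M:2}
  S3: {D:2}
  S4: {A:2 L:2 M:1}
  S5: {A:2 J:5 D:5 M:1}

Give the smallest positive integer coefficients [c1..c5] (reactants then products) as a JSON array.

A: 4·7 = 28 | 1·8+6·0+6·2+4·2 = 28
J: 4·5 = 20 | 1·0+6·0+6·0+4·5 = 20
L: 4·3 = 12 | 1·0+6·0+6·2+4·0 = 12
D: 4·8 = 32 | 1·0+6·2+6·0+4·5 = 32
M: 4·3 = 12 | 1·2+6·0+6·1+4·1 = 12
gcd(4,1,6,6,4) = 1

Coefficients: [4, 1, 6, 6, 4]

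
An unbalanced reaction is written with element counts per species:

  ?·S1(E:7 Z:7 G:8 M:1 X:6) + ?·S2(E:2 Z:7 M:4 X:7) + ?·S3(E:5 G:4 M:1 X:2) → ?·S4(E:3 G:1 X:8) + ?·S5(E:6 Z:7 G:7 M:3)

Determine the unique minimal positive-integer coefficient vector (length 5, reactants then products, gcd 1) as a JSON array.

Coefficients: [3, 2, 4, 5, 5]

E: 3·7+2·2+4·5 = 45 | 5·3+5·6 = 45
Z: 3·7+2·7+4·0 = 35 | 5·0+5·7 = 35
G: 3·8+2·0+4·4 = 40 | 5·1+5·7 = 40
M: 3·1+2·4+4·1 = 15 | 5·0+5·3 = 15
X: 3·6+2·7+4·2 = 40 | 5·8+5·0 = 40
gcd(3,2,4,5,5) = 1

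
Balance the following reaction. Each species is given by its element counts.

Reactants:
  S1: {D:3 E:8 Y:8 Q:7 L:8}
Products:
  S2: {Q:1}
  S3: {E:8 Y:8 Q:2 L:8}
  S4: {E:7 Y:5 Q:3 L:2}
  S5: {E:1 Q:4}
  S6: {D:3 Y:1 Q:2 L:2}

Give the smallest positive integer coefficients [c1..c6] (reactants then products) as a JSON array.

D: 3·3 = 9 | 4·0+2·0+1·0+1·0+3·3 = 9
E: 3·8 = 24 | 4·0+2·8+1·7+1·1+3·0 = 24
Y: 3·8 = 24 | 4·0+2·8+1·5+1·0+3·1 = 24
Q: 3·7 = 21 | 4·1+2·2+1·3+1·4+3·2 = 21
L: 3·8 = 24 | 4·0+2·8+1·2+1·0+3·2 = 24
gcd(3,4,2,1,1,3) = 1

Coefficients: [3, 4, 2, 1, 1, 3]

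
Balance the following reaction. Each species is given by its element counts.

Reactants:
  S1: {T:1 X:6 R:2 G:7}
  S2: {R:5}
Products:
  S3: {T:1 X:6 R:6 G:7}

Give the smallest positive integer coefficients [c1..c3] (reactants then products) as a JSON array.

Coefficients: [5, 4, 5]

T: 5·1+4·0 = 5 | 5·1 = 5
X: 5·6+4·0 = 30 | 5·6 = 30
R: 5·2+4·5 = 30 | 5·6 = 30
G: 5·7+4·0 = 35 | 5·7 = 35
gcd(5,4,5) = 1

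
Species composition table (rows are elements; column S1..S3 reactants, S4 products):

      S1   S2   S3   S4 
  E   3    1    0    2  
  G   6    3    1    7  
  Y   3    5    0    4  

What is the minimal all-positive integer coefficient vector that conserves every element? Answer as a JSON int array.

E: 1·3+1·1+5·0 = 4 | 2·2 = 4
G: 1·6+1·3+5·1 = 14 | 2·7 = 14
Y: 1·3+1·5+5·0 = 8 | 2·4 = 8
gcd(1,1,5,2) = 1

Coefficients: [1, 1, 5, 2]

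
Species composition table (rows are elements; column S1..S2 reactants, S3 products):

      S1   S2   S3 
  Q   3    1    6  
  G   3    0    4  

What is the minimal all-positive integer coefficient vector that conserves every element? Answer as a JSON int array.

Q: 4·3+6·1 = 18 | 3·6 = 18
G: 4·3+6·0 = 12 | 3·4 = 12
gcd(4,6,3) = 1

Coefficients: [4, 6, 3]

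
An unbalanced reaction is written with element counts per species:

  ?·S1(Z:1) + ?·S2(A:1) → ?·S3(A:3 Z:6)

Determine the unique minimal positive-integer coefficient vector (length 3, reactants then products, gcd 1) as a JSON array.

A: 6·0+3·1 = 3 | 1·3 = 3
Z: 6·1+3·0 = 6 | 1·6 = 6
gcd(6,3,1) = 1

Coefficients: [6, 3, 1]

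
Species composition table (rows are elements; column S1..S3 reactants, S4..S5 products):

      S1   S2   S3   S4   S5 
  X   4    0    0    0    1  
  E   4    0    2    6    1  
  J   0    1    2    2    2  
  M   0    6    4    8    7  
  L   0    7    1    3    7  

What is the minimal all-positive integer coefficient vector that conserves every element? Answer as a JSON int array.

Coefficients: [1, 4, 3, 1, 4]

X: 1·4+4·0+3·0 = 4 | 1·0+4·1 = 4
E: 1·4+4·0+3·2 = 10 | 1·6+4·1 = 10
J: 1·0+4·1+3·2 = 10 | 1·2+4·2 = 10
M: 1·0+4·6+3·4 = 36 | 1·8+4·7 = 36
L: 1·0+4·7+3·1 = 31 | 1·3+4·7 = 31
gcd(1,4,3,1,4) = 1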